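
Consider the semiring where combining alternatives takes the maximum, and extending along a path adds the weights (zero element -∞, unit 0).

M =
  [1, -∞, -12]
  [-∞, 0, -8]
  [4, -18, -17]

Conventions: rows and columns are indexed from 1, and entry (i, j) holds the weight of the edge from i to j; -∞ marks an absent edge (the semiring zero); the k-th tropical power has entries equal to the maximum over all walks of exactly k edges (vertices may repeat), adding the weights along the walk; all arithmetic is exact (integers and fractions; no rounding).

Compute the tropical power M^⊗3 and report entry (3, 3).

M^⊗2:
  [2, -30, -11]
  [-4, 0, -8]
  [5, -18, -8]
M^⊗3:
  [3, -29, -10]
  [-3, 0, -8]
  [6, -18, -7]
Key observation: the optimum is the walk 3->1->1->3, with weight 4 + 1 + (-12) = -7.
Optimal value attained by: walk 3->1->1->3.
Answer: (M^⊗3)[3][3] = -7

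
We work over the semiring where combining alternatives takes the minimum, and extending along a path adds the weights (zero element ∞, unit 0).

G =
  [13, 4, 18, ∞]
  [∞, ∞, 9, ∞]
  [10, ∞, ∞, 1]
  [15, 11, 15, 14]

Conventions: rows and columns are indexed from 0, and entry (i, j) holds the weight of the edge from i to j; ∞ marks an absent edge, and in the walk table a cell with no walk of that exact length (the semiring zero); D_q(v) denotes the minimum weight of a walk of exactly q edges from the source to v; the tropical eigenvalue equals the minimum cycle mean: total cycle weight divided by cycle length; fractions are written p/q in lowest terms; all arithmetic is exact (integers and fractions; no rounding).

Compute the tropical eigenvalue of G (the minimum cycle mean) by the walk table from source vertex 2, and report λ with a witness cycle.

q=0: [∞, ∞, 0, ∞]
q=1: [10, ∞, ∞, 1]
q=2: [16, 12, 16, 15]
q=3: [26, 20, 21, 17]
q=4: [31, 28, 29, 22]
Optimal cycle mean attained by: cycle 1->2->3->1, total 9 + 1 + 11, length 3.
Answer: λ = 7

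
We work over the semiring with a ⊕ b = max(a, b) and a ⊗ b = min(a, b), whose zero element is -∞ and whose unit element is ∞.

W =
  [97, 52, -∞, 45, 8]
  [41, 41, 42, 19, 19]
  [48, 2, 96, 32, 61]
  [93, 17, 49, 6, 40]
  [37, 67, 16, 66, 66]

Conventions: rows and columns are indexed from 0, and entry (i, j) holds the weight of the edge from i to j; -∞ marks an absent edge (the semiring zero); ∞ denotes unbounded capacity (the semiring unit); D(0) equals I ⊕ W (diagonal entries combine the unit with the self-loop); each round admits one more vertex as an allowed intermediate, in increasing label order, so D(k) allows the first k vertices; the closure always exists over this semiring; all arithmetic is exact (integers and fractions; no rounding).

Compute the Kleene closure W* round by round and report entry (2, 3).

D(0):
  [∞, 52, -∞, 45, 8]
  [41, ∞, 42, 19, 19]
  [48, 2, ∞, 32, 61]
  [93, 17, 49, ∞, 40]
  [37, 67, 16, 66, ∞]
D(1):
  [∞, 52, -∞, 45, 8]
  [41, ∞, 42, 41, 19]
  [48, 48, ∞, 45, 61]
  [93, 52, 49, ∞, 40]
  [37, 67, 16, 66, ∞]
D(2):
  [∞, 52, 42, 45, 19]
  [41, ∞, 42, 41, 19]
  [48, 48, ∞, 45, 61]
  [93, 52, 49, ∞, 40]
  [41, 67, 42, 66, ∞]
D(3):
  [∞, 52, 42, 45, 42]
  [42, ∞, 42, 42, 42]
  [48, 48, ∞, 45, 61]
  [93, 52, 49, ∞, 49]
  [42, 67, 42, 66, ∞]
D(4):
  [∞, 52, 45, 45, 45]
  [42, ∞, 42, 42, 42]
  [48, 48, ∞, 45, 61]
  [93, 52, 49, ∞, 49]
  [66, 67, 49, 66, ∞]
D(5):
  [∞, 52, 45, 45, 45]
  [42, ∞, 42, 42, 42]
  [61, 61, ∞, 61, 61]
  [93, 52, 49, ∞, 49]
  [66, 67, 49, 66, ∞]
Answer: W*[2][3] = 61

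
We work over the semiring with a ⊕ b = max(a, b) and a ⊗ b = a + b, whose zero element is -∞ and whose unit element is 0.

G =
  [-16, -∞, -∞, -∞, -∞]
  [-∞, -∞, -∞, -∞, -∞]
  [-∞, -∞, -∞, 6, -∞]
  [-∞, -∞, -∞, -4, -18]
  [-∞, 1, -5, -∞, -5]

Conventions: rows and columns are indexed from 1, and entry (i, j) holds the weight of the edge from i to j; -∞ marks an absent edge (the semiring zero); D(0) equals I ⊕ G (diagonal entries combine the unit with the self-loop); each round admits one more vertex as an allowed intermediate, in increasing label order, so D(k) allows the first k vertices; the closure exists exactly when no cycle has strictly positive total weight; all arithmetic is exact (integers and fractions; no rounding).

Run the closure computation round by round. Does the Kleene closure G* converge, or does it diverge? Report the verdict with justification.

D(0):
  [0, -∞, -∞, -∞, -∞]
  [-∞, 0, -∞, -∞, -∞]
  [-∞, -∞, 0, 6, -∞]
  [-∞, -∞, -∞, 0, -18]
  [-∞, 1, -5, -∞, 0]
D(1):
  [0, -∞, -∞, -∞, -∞]
  [-∞, 0, -∞, -∞, -∞]
  [-∞, -∞, 0, 6, -∞]
  [-∞, -∞, -∞, 0, -18]
  [-∞, 1, -5, -∞, 0]
D(2):
  [0, -∞, -∞, -∞, -∞]
  [-∞, 0, -∞, -∞, -∞]
  [-∞, -∞, 0, 6, -∞]
  [-∞, -∞, -∞, 0, -18]
  [-∞, 1, -5, -∞, 0]
D(3):
  [0, -∞, -∞, -∞, -∞]
  [-∞, 0, -∞, -∞, -∞]
  [-∞, -∞, 0, 6, -∞]
  [-∞, -∞, -∞, 0, -18]
  [-∞, 1, -5, 1, 0]
D(4):
  [0, -∞, -∞, -∞, -∞]
  [-∞, 0, -∞, -∞, -∞]
  [-∞, -∞, 0, 6, -12]
  [-∞, -∞, -∞, 0, -18]
  [-∞, 1, -5, 1, 0]
D(5):
  [0, -∞, -∞, -∞, -∞]
  [-∞, 0, -∞, -∞, -∞]
  [-∞, -11, 0, 6, -12]
  [-∞, -17, -23, 0, -18]
  [-∞, 1, -5, 1, 0]
Key observation: every diagonal entry stays at the unit through all rounds, so no improving cycle exists.
Answer: CONVERGES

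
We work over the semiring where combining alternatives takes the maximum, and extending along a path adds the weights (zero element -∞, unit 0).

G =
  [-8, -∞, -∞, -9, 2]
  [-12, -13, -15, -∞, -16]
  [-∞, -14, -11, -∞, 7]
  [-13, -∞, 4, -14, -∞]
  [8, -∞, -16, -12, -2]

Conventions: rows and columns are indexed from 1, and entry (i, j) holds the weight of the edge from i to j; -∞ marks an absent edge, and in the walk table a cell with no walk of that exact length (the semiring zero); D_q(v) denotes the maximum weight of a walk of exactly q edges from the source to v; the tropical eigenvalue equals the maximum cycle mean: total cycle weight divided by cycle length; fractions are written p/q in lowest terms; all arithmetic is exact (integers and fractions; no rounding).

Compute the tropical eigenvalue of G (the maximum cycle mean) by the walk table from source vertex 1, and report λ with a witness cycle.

q=0: [0, -∞, -∞, -∞, -∞]
q=1: [-8, -∞, -∞, -9, 2]
q=2: [10, -∞, -5, -10, 0]
q=3: [8, -19, -6, 1, 12]
q=4: [20, -20, 5, 0, 10]
q=5: [18, -9, 4, 11, 22]
Optimal cycle mean attained by: cycle 1->5->1, total 2 + 8, length 2.
Answer: λ = 5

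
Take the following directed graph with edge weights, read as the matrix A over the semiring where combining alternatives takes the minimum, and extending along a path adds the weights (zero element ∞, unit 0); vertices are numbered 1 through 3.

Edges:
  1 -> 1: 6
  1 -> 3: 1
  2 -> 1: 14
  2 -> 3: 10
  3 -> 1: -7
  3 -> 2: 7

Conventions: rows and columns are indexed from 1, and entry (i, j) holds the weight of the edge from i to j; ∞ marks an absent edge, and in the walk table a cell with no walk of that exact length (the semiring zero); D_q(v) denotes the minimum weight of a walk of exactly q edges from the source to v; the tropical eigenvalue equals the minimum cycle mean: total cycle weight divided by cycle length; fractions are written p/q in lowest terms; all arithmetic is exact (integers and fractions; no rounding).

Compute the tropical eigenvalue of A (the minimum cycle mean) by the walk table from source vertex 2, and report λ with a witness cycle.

q=0: [∞, 0, ∞]
q=1: [14, ∞, 10]
q=2: [3, 17, 15]
q=3: [8, 22, 4]
Optimal cycle mean attained by: cycle 1->3->1, total 1 + (-7), length 2.
Answer: λ = -3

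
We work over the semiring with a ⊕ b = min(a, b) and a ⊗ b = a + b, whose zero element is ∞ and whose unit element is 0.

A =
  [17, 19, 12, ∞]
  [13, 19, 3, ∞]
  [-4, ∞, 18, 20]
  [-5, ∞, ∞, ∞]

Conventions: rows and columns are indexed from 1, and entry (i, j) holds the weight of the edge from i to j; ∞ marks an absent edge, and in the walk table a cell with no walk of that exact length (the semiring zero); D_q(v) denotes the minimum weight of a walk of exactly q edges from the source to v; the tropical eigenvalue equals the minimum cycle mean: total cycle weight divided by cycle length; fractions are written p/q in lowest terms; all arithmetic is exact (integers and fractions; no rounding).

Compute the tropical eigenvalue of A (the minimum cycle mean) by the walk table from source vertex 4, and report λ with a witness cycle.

q=0: [∞, ∞, ∞, 0]
q=1: [-5, ∞, ∞, ∞]
q=2: [12, 14, 7, ∞]
q=3: [3, 31, 17, 27]
q=4: [13, 22, 15, 37]
Optimal cycle mean attained by: cycle 1->3->1, total 12 + (-4), length 2.
Answer: λ = 4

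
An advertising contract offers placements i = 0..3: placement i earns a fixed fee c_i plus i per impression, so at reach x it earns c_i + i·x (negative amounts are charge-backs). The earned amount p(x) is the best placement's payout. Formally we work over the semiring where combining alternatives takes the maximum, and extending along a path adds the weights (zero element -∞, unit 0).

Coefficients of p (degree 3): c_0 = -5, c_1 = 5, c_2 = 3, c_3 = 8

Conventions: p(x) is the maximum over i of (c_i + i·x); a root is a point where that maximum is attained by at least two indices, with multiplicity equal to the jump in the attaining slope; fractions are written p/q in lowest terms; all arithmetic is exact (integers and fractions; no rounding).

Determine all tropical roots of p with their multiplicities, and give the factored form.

hull edge (i=0, c=-5) to (i=1, c=5): slope 10, span 1
hull edge (i=1, c=5) to (i=3, c=8): slope 3/2, span 2
Factored form: p(x) = 8 ⊗ (x ⊕ (-10)) ⊗ (x ⊕ (-3/2)) ⊗ (x ⊕ (-3/2))
Answer: roots = -10 (mult 1), -3/2 (mult 2)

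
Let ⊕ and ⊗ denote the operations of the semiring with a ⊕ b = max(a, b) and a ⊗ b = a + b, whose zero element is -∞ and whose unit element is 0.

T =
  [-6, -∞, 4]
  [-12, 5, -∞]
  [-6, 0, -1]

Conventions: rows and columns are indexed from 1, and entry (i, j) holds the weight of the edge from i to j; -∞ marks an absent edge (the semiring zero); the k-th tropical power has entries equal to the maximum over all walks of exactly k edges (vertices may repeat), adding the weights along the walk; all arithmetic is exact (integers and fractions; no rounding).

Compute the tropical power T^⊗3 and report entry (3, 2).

T^⊗2:
  [-2, 4, 3]
  [-7, 10, -8]
  [-7, 5, -2]
T^⊗3:
  [-3, 9, 2]
  [-2, 15, -3]
  [-7, 10, -3]
Key observation: the optimum is the walk 3->2->2->2, with weight 0 + 5 + 5 = 10.
Optimal value attained by: walk 3->2->2->2.
Answer: (T^⊗3)[3][2] = 10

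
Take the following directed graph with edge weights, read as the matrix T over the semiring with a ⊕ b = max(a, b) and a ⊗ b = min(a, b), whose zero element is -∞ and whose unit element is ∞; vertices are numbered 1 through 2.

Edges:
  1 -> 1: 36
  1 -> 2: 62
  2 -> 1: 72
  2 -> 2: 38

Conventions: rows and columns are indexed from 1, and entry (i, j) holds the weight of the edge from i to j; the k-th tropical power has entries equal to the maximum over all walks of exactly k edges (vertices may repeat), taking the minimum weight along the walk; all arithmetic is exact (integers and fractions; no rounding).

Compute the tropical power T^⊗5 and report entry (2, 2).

T^⊗2:
  [62, 38]
  [38, 62]
T^⊗3:
  [38, 62]
  [62, 38]
T^⊗4:
  [62, 38]
  [38, 62]
T^⊗5:
  [38, 62]
  [62, 38]
Key observation: the optimum is the walk 2->1->2->1->2->2, with weight 72 min 62 min 72 min 62 min 38 = 38.
Optimal value attained by: walk 2->1->2->1->2->2.
Answer: (T^⊗5)[2][2] = 38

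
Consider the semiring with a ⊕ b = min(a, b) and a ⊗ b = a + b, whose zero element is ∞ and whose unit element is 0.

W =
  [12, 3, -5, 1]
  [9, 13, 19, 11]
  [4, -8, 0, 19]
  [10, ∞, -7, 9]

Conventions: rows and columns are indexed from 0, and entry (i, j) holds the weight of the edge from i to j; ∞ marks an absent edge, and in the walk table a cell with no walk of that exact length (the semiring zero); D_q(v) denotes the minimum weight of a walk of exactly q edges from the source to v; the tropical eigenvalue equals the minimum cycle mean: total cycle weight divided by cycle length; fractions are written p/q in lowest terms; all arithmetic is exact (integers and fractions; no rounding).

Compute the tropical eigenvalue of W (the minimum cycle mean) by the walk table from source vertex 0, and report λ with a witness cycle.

q=0: [0, ∞, ∞, ∞]
q=1: [12, 3, -5, 1]
q=2: [-1, -13, -6, 10]
q=3: [-4, -14, -6, -2]
q=4: [-5, -14, -9, -3]
Optimal cycle mean attained by: cycle 0->2->1->0, total (-5) + (-8) + 9, length 3.
Answer: λ = -4/3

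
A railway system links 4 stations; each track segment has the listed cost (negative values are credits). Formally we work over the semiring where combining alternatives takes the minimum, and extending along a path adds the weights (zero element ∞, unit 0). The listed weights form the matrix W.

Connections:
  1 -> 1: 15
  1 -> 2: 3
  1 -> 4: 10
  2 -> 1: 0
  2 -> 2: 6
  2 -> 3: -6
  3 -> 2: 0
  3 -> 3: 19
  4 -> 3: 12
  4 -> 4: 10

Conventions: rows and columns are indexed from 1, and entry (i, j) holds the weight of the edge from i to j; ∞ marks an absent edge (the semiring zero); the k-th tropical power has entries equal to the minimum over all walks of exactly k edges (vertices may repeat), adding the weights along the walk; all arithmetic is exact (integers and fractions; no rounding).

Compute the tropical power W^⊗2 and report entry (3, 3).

W^⊗2:
  [3, 9, -3, 20]
  [6, -6, 0, 10]
  [0, 6, -6, ∞]
  [∞, 12, 22, 20]
Key observation: the optimum is the walk 3->2->3, with weight 0 + (-6) = -6.
Optimal value attained by: walk 3->2->3.
Answer: (W^⊗2)[3][3] = -6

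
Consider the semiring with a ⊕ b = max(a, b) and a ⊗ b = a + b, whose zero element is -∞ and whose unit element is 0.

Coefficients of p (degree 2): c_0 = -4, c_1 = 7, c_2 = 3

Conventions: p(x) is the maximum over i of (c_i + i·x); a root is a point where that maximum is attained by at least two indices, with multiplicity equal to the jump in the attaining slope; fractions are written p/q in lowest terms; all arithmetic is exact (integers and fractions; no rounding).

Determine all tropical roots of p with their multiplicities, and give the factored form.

hull edge (i=0, c=-4) to (i=1, c=7): slope 11, span 1
hull edge (i=1, c=7) to (i=2, c=3): slope -4, span 1
Factored form: p(x) = 3 ⊗ (x ⊕ (-11)) ⊗ (x ⊕ 4)
Answer: roots = -11 (mult 1), 4 (mult 1)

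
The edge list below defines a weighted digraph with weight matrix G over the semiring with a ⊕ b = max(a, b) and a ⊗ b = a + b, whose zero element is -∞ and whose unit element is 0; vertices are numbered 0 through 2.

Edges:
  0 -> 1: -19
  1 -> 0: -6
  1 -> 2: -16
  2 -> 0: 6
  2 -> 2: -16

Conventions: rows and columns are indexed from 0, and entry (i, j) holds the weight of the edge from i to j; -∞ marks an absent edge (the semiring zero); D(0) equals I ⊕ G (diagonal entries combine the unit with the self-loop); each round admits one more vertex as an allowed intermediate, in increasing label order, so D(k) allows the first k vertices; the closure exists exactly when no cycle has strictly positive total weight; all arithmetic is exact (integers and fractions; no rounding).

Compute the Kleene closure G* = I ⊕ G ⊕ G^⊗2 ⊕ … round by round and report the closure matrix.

D(0):
  [0, -19, -∞]
  [-6, 0, -16]
  [6, -∞, 0]
D(1):
  [0, -19, -∞]
  [-6, 0, -16]
  [6, -13, 0]
D(2):
  [0, -19, -35]
  [-6, 0, -16]
  [6, -13, 0]
D(3):
  [0, -19, -35]
  [-6, 0, -16]
  [6, -13, 0]
Answer: G* = [[0, -19, -35], [-6, 0, -16], [6, -13, 0]]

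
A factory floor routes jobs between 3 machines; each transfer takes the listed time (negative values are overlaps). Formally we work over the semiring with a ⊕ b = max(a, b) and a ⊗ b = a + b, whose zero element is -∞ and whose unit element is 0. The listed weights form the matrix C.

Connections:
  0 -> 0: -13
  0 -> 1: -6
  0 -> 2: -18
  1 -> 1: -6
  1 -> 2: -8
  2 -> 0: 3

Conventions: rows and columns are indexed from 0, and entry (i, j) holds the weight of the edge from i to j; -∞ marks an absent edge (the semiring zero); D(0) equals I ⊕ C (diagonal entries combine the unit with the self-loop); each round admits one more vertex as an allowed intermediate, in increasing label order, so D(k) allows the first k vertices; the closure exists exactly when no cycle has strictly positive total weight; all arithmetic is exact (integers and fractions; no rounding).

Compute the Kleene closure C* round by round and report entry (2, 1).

D(0):
  [0, -6, -18]
  [-∞, 0, -8]
  [3, -∞, 0]
D(1):
  [0, -6, -18]
  [-∞, 0, -8]
  [3, -3, 0]
D(2):
  [0, -6, -14]
  [-∞, 0, -8]
  [3, -3, 0]
D(3):
  [0, -6, -14]
  [-5, 0, -8]
  [3, -3, 0]
Answer: C*[2][1] = -3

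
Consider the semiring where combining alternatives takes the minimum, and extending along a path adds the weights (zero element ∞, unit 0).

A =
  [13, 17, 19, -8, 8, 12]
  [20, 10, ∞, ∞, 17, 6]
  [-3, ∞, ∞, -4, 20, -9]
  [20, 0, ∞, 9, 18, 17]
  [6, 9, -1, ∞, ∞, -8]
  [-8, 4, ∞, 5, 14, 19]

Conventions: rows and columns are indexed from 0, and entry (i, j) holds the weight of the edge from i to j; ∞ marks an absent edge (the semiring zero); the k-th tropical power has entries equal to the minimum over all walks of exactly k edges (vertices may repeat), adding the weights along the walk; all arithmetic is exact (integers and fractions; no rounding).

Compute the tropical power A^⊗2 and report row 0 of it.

A^⊗2:
  [4, -8, 7, 1, 10, 0]
  [-2, 10, 16, 11, 20, 9]
  [-17, -5, 16, -11, 5, 9]
  [9, 9, 17, 12, 17, 6]
  [-16, -4, 25, -5, 6, -10]
  [5, 5, 11, -16, 0, 4]
Answer: row 0 of A^⊗2 = [4, -8, 7, 1, 10, 0]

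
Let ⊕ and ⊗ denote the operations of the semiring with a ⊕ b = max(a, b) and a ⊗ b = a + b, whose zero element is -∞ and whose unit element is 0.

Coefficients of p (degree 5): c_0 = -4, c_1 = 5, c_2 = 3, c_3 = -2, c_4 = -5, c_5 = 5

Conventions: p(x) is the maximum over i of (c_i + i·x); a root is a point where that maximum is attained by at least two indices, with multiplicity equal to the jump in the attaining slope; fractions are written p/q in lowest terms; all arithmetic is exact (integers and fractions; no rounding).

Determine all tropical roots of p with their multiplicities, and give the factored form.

hull edge (i=0, c=-4) to (i=1, c=5): slope 9, span 1
hull edge (i=1, c=5) to (i=5, c=5): slope 0, span 4
Factored form: p(x) = 5 ⊗ (x ⊕ (-9)) ⊗ (x ⊕ 0) ⊗ (x ⊕ 0) ⊗ (x ⊕ 0) ⊗ (x ⊕ 0)
Answer: roots = -9 (mult 1), 0 (mult 4)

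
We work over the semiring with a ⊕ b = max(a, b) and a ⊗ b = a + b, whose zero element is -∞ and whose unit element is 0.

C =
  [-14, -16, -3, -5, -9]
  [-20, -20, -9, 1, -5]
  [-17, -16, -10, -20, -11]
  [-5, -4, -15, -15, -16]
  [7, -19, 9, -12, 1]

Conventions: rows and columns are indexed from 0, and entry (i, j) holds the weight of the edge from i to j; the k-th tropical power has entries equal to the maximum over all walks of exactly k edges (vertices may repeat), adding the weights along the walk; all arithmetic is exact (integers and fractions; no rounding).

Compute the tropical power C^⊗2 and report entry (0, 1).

C^⊗2:
  [-2, -9, 0, -15, -8]
  [2, -3, 4, -14, -4]
  [-4, -24, -2, -15, -10]
  [-9, -19, -7, -3, -9]
  [8, -7, 10, 2, 2]
Key observation: the optimum is the walk 0->3->1, with weight (-5) + (-4) = -9.
Optimal value attained by: walk 0->3->1.
Answer: (C^⊗2)[0][1] = -9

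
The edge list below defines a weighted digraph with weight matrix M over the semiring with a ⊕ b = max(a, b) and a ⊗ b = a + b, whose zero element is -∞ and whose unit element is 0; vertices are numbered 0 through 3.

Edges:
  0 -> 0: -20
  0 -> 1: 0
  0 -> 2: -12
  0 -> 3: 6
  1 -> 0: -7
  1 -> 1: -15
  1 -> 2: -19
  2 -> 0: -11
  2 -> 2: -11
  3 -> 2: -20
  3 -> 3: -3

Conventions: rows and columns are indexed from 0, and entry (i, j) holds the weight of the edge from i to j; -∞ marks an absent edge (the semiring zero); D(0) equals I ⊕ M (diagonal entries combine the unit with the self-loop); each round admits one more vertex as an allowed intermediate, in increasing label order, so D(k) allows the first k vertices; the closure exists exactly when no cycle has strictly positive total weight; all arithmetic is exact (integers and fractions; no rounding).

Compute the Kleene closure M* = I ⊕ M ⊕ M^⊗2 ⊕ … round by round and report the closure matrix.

D(0):
  [0, 0, -12, 6]
  [-7, 0, -19, -∞]
  [-11, -∞, 0, -∞]
  [-∞, -∞, -20, 0]
D(1):
  [0, 0, -12, 6]
  [-7, 0, -19, -1]
  [-11, -11, 0, -5]
  [-∞, -∞, -20, 0]
D(2):
  [0, 0, -12, 6]
  [-7, 0, -19, -1]
  [-11, -11, 0, -5]
  [-∞, -∞, -20, 0]
D(3):
  [0, 0, -12, 6]
  [-7, 0, -19, -1]
  [-11, -11, 0, -5]
  [-31, -31, -20, 0]
D(4):
  [0, 0, -12, 6]
  [-7, 0, -19, -1]
  [-11, -11, 0, -5]
  [-31, -31, -20, 0]
Answer: M* = [[0, 0, -12, 6], [-7, 0, -19, -1], [-11, -11, 0, -5], [-31, -31, -20, 0]]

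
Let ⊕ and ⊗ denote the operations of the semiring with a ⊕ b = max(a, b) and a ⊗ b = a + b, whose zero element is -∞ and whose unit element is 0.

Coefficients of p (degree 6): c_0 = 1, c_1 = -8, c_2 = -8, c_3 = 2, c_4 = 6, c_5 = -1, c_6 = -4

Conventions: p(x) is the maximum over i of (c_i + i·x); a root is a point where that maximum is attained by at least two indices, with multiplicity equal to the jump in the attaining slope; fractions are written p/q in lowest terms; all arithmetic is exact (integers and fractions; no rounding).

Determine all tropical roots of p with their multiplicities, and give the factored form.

hull edge (i=0, c=1) to (i=4, c=6): slope 5/4, span 4
hull edge (i=4, c=6) to (i=6, c=-4): slope -5, span 2
Factored form: p(x) = -4 ⊗ (x ⊕ (-5/4)) ⊗ (x ⊕ (-5/4)) ⊗ (x ⊕ (-5/4)) ⊗ (x ⊕ (-5/4)) ⊗ (x ⊕ 5) ⊗ (x ⊕ 5)
Answer: roots = -5/4 (mult 4), 5 (mult 2)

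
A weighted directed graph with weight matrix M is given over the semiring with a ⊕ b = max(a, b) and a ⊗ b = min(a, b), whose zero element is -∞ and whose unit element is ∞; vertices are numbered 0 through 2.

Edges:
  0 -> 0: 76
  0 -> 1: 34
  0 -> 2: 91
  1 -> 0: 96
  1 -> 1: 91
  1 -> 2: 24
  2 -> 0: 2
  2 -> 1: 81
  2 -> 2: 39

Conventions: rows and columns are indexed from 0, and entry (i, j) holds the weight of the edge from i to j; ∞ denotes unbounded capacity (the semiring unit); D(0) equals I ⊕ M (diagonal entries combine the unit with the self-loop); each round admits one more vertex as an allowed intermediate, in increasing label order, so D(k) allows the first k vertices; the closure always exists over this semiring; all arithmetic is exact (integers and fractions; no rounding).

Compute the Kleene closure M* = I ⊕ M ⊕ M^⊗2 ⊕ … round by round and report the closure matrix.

D(0):
  [∞, 34, 91]
  [96, ∞, 24]
  [2, 81, ∞]
D(1):
  [∞, 34, 91]
  [96, ∞, 91]
  [2, 81, ∞]
D(2):
  [∞, 34, 91]
  [96, ∞, 91]
  [81, 81, ∞]
D(3):
  [∞, 81, 91]
  [96, ∞, 91]
  [81, 81, ∞]
Answer: M* = [[∞, 81, 91], [96, ∞, 91], [81, 81, ∞]]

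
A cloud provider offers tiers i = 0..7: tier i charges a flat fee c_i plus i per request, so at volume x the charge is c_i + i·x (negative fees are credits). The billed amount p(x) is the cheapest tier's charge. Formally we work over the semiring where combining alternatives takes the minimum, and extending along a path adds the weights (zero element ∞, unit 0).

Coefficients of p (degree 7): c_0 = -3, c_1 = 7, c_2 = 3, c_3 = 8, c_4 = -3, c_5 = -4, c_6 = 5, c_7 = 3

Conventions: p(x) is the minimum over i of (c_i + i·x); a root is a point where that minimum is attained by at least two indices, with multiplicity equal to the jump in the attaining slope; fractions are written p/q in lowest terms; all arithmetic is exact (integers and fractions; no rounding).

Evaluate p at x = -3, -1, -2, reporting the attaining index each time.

p(-3) = min(-3+0·(-3)=-3, 7+1·(-3)=4, 3+2·(-3)=-3, 8+3·(-3)=-1, -3+4·(-3)=-15, -4+5·(-3)=-19, 5+6·(-3)=-13, 3+7·(-3)=-18) = -19 (attained by i=5)
p(-1) = min(-3+0·(-1)=-3, 7+1·(-1)=6, 3+2·(-1)=1, 8+3·(-1)=5, -3+4·(-1)=-7, -4+5·(-1)=-9, 5+6·(-1)=-1, 3+7·(-1)=-4) = -9 (attained by i=5)
p(-2) = min(-3+0·(-2)=-3, 7+1·(-2)=5, 3+2·(-2)=-1, 8+3·(-2)=2, -3+4·(-2)=-11, -4+5·(-2)=-14, 5+6·(-2)=-7, 3+7·(-2)=-11) = -14 (attained by i=5)
Answer: p(-3) = -19; p(-1) = -9; p(-2) = -14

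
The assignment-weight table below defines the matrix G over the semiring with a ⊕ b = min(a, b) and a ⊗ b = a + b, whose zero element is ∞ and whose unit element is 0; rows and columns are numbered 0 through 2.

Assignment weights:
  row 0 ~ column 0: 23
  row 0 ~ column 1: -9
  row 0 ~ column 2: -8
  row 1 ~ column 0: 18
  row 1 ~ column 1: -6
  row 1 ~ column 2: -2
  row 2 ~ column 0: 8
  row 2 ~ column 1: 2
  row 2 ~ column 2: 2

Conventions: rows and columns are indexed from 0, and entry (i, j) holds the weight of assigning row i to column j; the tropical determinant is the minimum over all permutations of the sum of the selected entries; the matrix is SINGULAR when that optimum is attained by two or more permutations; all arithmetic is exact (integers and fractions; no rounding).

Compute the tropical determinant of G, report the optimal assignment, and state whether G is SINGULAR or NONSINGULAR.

σ = (0, 1, 2): 23 + (-6) + 2 = 19
σ = (0, 2, 1): 23 + (-2) + 2 = 23
σ = (1, 0, 2): (-9) + 18 + 2 = 11
σ = (1, 2, 0): (-9) + (-2) + 8 = -3
σ = (2, 0, 1): (-8) + 18 + 2 = 12
σ = (2, 1, 0): (-8) + (-6) + 8 = -6
Optimal value attained by: σ = (2, 1, 0).
Answer: det⊕(G) = -6; verdict: NONSINGULAR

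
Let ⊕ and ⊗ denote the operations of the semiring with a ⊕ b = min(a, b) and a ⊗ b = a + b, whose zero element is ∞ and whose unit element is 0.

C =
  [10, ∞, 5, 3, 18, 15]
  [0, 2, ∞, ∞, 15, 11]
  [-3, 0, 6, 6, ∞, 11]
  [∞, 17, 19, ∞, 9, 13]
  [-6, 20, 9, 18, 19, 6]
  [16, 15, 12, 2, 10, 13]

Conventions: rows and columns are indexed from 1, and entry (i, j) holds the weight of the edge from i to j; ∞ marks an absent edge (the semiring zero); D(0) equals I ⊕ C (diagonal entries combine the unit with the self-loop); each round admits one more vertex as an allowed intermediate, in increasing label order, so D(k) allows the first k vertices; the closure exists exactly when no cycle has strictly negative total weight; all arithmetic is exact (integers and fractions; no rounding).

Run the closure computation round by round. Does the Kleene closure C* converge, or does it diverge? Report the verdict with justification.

D(0):
  [0, ∞, 5, 3, 18, 15]
  [0, 0, ∞, ∞, 15, 11]
  [-3, 0, 0, 6, ∞, 11]
  [∞, 17, 19, 0, 9, 13]
  [-6, 20, 9, 18, 0, 6]
  [16, 15, 12, 2, 10, 0]
D(1):
  [0, ∞, 5, 3, 18, 15]
  [0, 0, 5, 3, 15, 11]
  [-3, 0, 0, 0, 15, 11]
  [∞, 17, 19, 0, 9, 13]
  [-6, 20, -1, -3, 0, 6]
  [16, 15, 12, 2, 10, 0]
D(2):
  [0, ∞, 5, 3, 18, 15]
  [0, 0, 5, 3, 15, 11]
  [-3, 0, 0, 0, 15, 11]
  [17, 17, 19, 0, 9, 13]
  [-6, 20, -1, -3, 0, 6]
  [15, 15, 12, 2, 10, 0]
D(3):
  [0, 5, 5, 3, 18, 15]
  [0, 0, 5, 3, 15, 11]
  [-3, 0, 0, 0, 15, 11]
  [16, 17, 19, 0, 9, 13]
  [-6, -1, -1, -3, 0, 6]
  [9, 12, 12, 2, 10, 0]
D(4):
  [0, 5, 5, 3, 12, 15]
  [0, 0, 5, 3, 12, 11]
  [-3, 0, 0, 0, 9, 11]
  [16, 17, 19, 0, 9, 13]
  [-6, -1, -1, -3, 0, 6]
  [9, 12, 12, 2, 10, 0]
D(5):
  [0, 5, 5, 3, 12, 15]
  [0, 0, 5, 3, 12, 11]
  [-3, 0, 0, 0, 9, 11]
  [3, 8, 8, 0, 9, 13]
  [-6, -1, -1, -3, 0, 6]
  [4, 9, 9, 2, 10, 0]
D(6):
  [0, 5, 5, 3, 12, 15]
  [0, 0, 5, 3, 12, 11]
  [-3, 0, 0, 0, 9, 11]
  [3, 8, 8, 0, 9, 13]
  [-6, -1, -1, -3, 0, 6]
  [4, 9, 9, 2, 10, 0]
Key observation: every diagonal entry stays at the unit through all rounds, so no improving cycle exists.
Answer: CONVERGES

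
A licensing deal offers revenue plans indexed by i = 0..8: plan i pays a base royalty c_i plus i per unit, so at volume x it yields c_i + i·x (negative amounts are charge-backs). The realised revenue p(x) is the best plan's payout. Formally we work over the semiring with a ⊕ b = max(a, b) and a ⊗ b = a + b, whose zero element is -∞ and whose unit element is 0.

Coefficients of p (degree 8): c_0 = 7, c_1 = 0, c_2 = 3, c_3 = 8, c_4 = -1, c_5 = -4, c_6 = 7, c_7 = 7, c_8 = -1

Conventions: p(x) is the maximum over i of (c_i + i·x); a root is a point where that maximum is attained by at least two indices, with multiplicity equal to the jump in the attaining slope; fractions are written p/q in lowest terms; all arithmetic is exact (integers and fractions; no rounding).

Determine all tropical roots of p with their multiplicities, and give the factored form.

hull edge (i=0, c=7) to (i=3, c=8): slope 1/3, span 3
hull edge (i=3, c=8) to (i=7, c=7): slope -1/4, span 4
hull edge (i=7, c=7) to (i=8, c=-1): slope -8, span 1
Factored form: p(x) = -1 ⊗ (x ⊕ (-1/3)) ⊗ (x ⊕ (-1/3)) ⊗ (x ⊕ (-1/3)) ⊗ (x ⊕ 1/4) ⊗ (x ⊕ 1/4) ⊗ (x ⊕ 1/4) ⊗ (x ⊕ 1/4) ⊗ (x ⊕ 8)
Answer: roots = -1/3 (mult 3), 1/4 (mult 4), 8 (mult 1)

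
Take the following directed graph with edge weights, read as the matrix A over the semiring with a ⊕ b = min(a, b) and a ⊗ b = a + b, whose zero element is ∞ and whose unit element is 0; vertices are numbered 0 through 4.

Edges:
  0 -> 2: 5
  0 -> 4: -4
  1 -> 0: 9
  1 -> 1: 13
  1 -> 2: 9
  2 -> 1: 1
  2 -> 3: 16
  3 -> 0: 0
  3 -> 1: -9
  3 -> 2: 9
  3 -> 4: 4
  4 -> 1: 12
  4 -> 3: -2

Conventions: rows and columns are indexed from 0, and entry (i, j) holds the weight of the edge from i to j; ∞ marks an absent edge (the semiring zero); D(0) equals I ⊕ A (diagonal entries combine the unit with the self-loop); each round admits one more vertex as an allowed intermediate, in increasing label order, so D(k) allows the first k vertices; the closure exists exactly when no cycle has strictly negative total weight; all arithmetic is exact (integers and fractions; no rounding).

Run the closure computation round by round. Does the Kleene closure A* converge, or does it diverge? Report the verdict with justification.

D(0):
  [0, ∞, 5, ∞, -4]
  [9, 0, 9, ∞, ∞]
  [∞, 1, 0, 16, ∞]
  [0, -9, 9, 0, 4]
  [∞, 12, ∞, -2, 0]
D(1):
  [0, ∞, 5, ∞, -4]
  [9, 0, 9, ∞, 5]
  [∞, 1, 0, 16, ∞]
  [0, -9, 5, 0, -4]
  [∞, 12, ∞, -2, 0]
D(2):
  [0, ∞, 5, ∞, -4]
  [9, 0, 9, ∞, 5]
  [10, 1, 0, 16, 6]
  [0, -9, 0, 0, -4]
  [21, 12, 21, -2, 0]
D(3):
  [0, 6, 5, 21, -4]
  [9, 0, 9, 25, 5]
  [10, 1, 0, 16, 6]
  [0, -9, 0, 0, -4]
  [21, 12, 21, -2, 0]
Detection: at round 4, diagonal entry (4, 4) turns strictly negative.
Key observation: the cycle 4->3->0->4 has total weight (-2) + 0 + (-4), which is strictly negative.
Answer: DIVERGES — negative cycle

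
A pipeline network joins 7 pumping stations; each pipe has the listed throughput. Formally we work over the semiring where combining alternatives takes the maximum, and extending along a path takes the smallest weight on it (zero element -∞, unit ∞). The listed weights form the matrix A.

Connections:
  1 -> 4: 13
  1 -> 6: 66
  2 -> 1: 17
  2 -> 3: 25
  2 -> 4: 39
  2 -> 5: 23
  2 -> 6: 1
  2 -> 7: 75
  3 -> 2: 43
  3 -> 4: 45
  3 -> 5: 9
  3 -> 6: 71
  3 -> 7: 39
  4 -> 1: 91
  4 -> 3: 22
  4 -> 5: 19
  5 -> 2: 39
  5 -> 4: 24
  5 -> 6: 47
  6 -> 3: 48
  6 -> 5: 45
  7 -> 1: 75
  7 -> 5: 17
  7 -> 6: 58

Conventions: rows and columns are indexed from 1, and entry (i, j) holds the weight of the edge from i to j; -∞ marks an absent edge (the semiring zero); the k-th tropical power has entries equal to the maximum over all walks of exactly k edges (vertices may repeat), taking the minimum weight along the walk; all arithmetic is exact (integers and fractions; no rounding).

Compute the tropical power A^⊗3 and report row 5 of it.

A^⊗2:
  [13, -∞, 48, -∞, 45, -∞, -∞]
  [75, 25, 22, 25, 19, 58, 25]
  [45, 9, 48, 39, 45, 39, 43]
  [-∞, 22, -∞, 22, 9, 66, 22]
  [24, -∞, 47, 39, 45, 1, 39]
  [-∞, 43, -∞, 45, 9, 48, 39]
  [-∞, 17, 48, 17, 45, 66, -∞]
A^⊗3:
  [-∞, 43, -∞, 45, 9, 48, 39]
  [25, 22, 48, 25, 45, 66, 25]
  [43, 43, 39, 45, 39, 48, 39]
  [22, 9, 48, 22, 45, 22, 22]
  [39, 43, 22, 45, 19, 47, 39]
  [45, 9, 48, 39, 45, 39, 43]
  [17, 43, 48, 45, 45, 48, 39]
Answer: row 5 of A^⊗3 = [39, 43, 22, 45, 19, 47, 39]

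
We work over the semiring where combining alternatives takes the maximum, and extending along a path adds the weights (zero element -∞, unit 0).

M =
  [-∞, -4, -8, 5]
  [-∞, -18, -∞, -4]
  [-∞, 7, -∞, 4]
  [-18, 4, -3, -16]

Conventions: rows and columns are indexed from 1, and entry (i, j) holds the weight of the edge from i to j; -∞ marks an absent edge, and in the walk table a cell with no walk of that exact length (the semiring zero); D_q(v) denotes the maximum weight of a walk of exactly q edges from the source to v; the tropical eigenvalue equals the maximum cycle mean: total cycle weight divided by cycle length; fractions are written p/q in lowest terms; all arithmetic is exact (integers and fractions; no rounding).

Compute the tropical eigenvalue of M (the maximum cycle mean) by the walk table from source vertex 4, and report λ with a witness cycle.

q=0: [-∞, -∞, -∞, 0]
q=1: [-18, 4, -3, -16]
q=2: [-34, 4, -19, 1]
q=3: [-17, 5, -2, 0]
q=4: [-18, 5, -3, 2]
Optimal cycle mean attained by: cycle 3->4->3, total 4 + (-3), length 2.
Answer: λ = 1/2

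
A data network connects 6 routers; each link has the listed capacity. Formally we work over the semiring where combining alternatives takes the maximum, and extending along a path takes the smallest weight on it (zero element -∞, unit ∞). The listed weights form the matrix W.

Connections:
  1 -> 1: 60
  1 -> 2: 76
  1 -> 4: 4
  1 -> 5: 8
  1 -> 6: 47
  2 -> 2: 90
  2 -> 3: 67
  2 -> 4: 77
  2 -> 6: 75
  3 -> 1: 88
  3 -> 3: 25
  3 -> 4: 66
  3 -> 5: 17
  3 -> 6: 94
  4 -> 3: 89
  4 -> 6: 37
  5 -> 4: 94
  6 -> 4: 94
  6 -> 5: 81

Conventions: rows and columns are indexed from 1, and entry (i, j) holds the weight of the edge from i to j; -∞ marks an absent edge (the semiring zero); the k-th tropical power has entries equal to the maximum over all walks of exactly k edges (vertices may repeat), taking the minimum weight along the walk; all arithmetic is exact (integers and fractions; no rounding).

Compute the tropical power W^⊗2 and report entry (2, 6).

W^⊗2:
  [60, 76, 67, 76, 47, 75]
  [67, 90, 77, 77, 75, 75]
  [60, 76, 66, 94, 81, 47]
  [88, -∞, 25, 66, 37, 89]
  [-∞, -∞, 89, -∞, -∞, 37]
  [-∞, -∞, 89, 81, -∞, 37]
Key observation: the optimum is the walk 2->2->6, with weight 90 min 75 = 75.
Optimal value attained by: walk 2->2->6.
Answer: (W^⊗2)[2][6] = 75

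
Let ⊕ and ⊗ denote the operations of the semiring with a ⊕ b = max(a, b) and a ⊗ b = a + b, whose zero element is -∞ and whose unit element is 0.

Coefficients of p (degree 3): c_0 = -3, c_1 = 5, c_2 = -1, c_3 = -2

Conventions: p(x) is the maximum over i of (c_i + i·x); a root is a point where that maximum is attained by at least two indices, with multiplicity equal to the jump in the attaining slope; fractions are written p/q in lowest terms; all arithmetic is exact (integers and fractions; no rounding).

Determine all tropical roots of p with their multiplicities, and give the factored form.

hull edge (i=0, c=-3) to (i=1, c=5): slope 8, span 1
hull edge (i=1, c=5) to (i=3, c=-2): slope -7/2, span 2
Factored form: p(x) = -2 ⊗ (x ⊕ (-8)) ⊗ (x ⊕ 7/2) ⊗ (x ⊕ 7/2)
Answer: roots = -8 (mult 1), 7/2 (mult 2)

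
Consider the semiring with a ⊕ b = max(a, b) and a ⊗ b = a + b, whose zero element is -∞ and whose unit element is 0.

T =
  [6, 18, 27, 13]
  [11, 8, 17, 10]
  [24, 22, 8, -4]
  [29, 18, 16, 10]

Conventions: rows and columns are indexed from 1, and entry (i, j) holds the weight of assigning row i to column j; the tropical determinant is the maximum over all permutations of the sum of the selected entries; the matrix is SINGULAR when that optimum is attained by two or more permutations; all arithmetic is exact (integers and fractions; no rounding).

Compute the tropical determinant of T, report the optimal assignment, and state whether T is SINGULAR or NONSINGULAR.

σ = (1, 2, 3, 4): 6 + 8 + 8 + 10 = 32
σ = (1, 2, 4, 3): 6 + 8 + (-4) + 16 = 26
σ = (1, 3, 2, 4): 6 + 17 + 22 + 10 = 55
σ = (1, 3, 4, 2): 6 + 17 + (-4) + 18 = 37
σ = (1, 4, 2, 3): 6 + 10 + 22 + 16 = 54
σ = (1, 4, 3, 2): 6 + 10 + 8 + 18 = 42
σ = (2, 1, 3, 4): 18 + 11 + 8 + 10 = 47
σ = (2, 1, 4, 3): 18 + 11 + (-4) + 16 = 41
σ = (2, 3, 1, 4): 18 + 17 + 24 + 10 = 69
σ = (2, 3, 4, 1): 18 + 17 + (-4) + 29 = 60
σ = (2, 4, 1, 3): 18 + 10 + 24 + 16 = 68
σ = (2, 4, 3, 1): 18 + 10 + 8 + 29 = 65
σ = (3, 1, 2, 4): 27 + 11 + 22 + 10 = 70
σ = (3, 1, 4, 2): 27 + 11 + (-4) + 18 = 52
σ = (3, 2, 1, 4): 27 + 8 + 24 + 10 = 69
σ = (3, 2, 4, 1): 27 + 8 + (-4) + 29 = 60
σ = (3, 4, 1, 2): 27 + 10 + 24 + 18 = 79
σ = (3, 4, 2, 1): 27 + 10 + 22 + 29 = 88
σ = (4, 1, 2, 3): 13 + 11 + 22 + 16 = 62
σ = (4, 1, 3, 2): 13 + 11 + 8 + 18 = 50
σ = (4, 2, 1, 3): 13 + 8 + 24 + 16 = 61
σ = (4, 2, 3, 1): 13 + 8 + 8 + 29 = 58
σ = (4, 3, 1, 2): 13 + 17 + 24 + 18 = 72
σ = (4, 3, 2, 1): 13 + 17 + 22 + 29 = 81
Optimal value attained by: σ = (3, 4, 2, 1).
Answer: det⊕(T) = 88; verdict: NONSINGULAR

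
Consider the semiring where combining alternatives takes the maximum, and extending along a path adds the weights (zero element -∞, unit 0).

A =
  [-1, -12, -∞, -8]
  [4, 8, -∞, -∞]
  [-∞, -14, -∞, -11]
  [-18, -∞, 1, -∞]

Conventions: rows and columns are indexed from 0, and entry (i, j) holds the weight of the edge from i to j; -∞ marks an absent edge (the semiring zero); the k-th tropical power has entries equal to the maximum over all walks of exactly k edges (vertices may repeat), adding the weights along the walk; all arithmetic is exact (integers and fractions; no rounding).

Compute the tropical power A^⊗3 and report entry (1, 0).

A^⊗2:
  [-2, -4, -7, -9]
  [12, 16, -∞, -4]
  [-10, -6, -10, -∞]
  [-19, -13, -∞, -10]
A^⊗3:
  [0, 4, -8, -10]
  [20, 24, -3, 4]
  [-2, 2, -∞, -18]
  [-9, -5, -9, -27]
Key observation: the optimum is the walk 1->1->1->0, with weight 8 + 8 + 4 = 20.
Optimal value attained by: walk 1->1->1->0.
Answer: (A^⊗3)[1][0] = 20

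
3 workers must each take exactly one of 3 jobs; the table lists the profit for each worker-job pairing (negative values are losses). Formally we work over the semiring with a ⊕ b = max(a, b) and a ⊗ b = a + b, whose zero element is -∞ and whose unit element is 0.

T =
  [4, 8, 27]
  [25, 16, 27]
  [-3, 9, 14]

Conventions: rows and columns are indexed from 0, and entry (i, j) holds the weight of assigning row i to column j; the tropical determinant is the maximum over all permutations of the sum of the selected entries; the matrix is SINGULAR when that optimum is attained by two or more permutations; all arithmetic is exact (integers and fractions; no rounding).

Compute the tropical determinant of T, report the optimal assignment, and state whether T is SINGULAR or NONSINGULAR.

σ = (0, 1, 2): 4 + 16 + 14 = 34
σ = (0, 2, 1): 4 + 27 + 9 = 40
σ = (1, 0, 2): 8 + 25 + 14 = 47
σ = (1, 2, 0): 8 + 27 + (-3) = 32
σ = (2, 0, 1): 27 + 25 + 9 = 61
σ = (2, 1, 0): 27 + 16 + (-3) = 40
Optimal value attained by: σ = (2, 0, 1).
Answer: det⊕(T) = 61; verdict: NONSINGULAR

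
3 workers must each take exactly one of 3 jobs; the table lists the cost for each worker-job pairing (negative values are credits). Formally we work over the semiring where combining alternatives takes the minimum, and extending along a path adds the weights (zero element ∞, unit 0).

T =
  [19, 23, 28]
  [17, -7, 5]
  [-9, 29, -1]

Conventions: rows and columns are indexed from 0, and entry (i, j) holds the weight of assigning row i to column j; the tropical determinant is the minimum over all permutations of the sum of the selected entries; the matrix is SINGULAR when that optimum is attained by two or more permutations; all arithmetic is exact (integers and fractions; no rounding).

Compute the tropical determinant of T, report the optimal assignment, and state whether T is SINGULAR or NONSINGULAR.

σ = (0, 1, 2): 19 + (-7) + (-1) = 11
σ = (0, 2, 1): 19 + 5 + 29 = 53
σ = (1, 0, 2): 23 + 17 + (-1) = 39
σ = (1, 2, 0): 23 + 5 + (-9) = 19
σ = (2, 0, 1): 28 + 17 + 29 = 74
σ = (2, 1, 0): 28 + (-7) + (-9) = 12
Optimal value attained by: σ = (0, 1, 2).
Answer: det⊕(T) = 11; verdict: NONSINGULAR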